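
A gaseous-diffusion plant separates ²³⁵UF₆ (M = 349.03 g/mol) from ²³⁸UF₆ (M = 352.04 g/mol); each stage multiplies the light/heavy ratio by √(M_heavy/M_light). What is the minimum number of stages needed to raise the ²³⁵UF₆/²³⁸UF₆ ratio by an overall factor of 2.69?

With α = √(352.04/349.03) per stage, ln α = ½ ln(1.00862) = 0.004293.
Need α^N ≥ 2.69 ⇒ N ≥ ln(2.69) / ln α = 0.9895 / 0.004293 = 230.48.
Minimum whole number of stages: N = 231.

231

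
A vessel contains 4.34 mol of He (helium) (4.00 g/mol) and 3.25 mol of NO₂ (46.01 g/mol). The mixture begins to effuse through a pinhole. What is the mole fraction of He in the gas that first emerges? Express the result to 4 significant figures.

0.8191

The effusion rate of species i is ∝ p_i/√M_i ∝ n_i/√M_i.
x_He(eff) = (n_He/√M_He) / (n_He/√M_He + n_NO₂/√M_NO₂)
= (4.34/√4.00) / (4.34/√4.00 + 3.25/√46.01) = 2.170/(2.170 + 0.4791) = 0.8191.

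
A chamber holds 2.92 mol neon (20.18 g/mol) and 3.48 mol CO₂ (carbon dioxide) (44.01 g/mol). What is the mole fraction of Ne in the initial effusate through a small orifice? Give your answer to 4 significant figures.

0.5534

Effusion rate of each component ∝ n_i/√M_i (partial pressure × 1/√M).
x_Ne(eff) = (n_Ne/√M_Ne) / (n_Ne/√M_Ne + n_CO₂/√M_CO₂)
= (2.92/√20.18) / (2.92/√20.18 + 3.48/√44.01) = 0.6500/(0.6500 + 0.5246) = 0.5534.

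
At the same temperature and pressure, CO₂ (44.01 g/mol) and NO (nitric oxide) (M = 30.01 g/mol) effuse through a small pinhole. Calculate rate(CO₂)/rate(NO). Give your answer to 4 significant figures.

Since effusion rate ∝ 1/√M, rate_CO₂/rate_NO = √(M_NO/M_CO₂) = √(30.01/44.01) = √0.6819 = 0.8258.

0.8258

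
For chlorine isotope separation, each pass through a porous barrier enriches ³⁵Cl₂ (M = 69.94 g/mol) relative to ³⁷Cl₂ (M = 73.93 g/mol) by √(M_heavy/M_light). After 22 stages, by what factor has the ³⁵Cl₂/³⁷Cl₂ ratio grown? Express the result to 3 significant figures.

Overall factor = α^22 with α = √(73.93/69.94), i.e. (73.93/69.94)^(22/2).
= 1.05705^11 = 1.84.

1.84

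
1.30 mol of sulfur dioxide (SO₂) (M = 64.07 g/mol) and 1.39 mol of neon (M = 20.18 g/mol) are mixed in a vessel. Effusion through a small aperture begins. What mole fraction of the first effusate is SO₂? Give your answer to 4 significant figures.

Rate_i ∝ x_i/√M_i (Graham's law weighted by mole fraction), so the effusate composition follows n_i/√M_i.
Mole fraction of SO₂ in the effusate = (n_SO₂/√M_SO₂) / (n_SO₂/√M_SO₂ + n_Ne/√M_Ne)
= (1.30/√64.07) / (1.30/√64.07 + 1.39/√20.18) = 0.1624/(0.1624 + 0.3094) = 0.3442.

0.3442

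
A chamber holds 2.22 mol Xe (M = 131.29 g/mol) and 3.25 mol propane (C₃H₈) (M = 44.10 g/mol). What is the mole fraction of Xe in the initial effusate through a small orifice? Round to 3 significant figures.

Effusion rate of each component ∝ n_i/√M_i (partial pressure × 1/√M).
Mole fraction of Xe in the effusate = (n_Xe/√M_Xe) / (n_Xe/√M_Xe + n_C₃H₈/√M_C₃H₈)
= (2.22/√131.29) / (2.22/√131.29 + 3.25/√44.10) = 0.1937/(0.1937 + 0.4894) = 0.284.

0.284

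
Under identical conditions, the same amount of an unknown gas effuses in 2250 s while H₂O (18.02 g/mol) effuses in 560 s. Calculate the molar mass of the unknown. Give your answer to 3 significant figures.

291 g/mol

Graham's law gives t_X/t_H₂O = √(M_X/M_H₂O).
2250/560 = 4.018 = √(M_X/18.02)
M_X = 18.02 × 4.018² = 18.02 × 16.14 = 291 g/mol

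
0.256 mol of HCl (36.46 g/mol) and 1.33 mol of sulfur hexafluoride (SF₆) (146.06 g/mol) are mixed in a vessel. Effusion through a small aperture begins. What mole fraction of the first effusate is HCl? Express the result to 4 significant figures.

Each component's effusion rate ∝ (its partial pressure)·(1/√M) ∝ n_i/√M_i.
x_HCl(eff) = (n_HCl/√M_HCl) / (n_HCl/√M_HCl + n_SF₆/√M_SF₆)
= (0.256/√36.46) / (0.256/√36.46 + 1.33/√146.06) = 0.04240/(0.04240 + 0.1100) = 0.2781.

0.2781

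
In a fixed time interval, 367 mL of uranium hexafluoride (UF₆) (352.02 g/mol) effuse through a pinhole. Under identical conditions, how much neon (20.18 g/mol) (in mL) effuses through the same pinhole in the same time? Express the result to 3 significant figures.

Since effusion rate ∝ 1/√M, rate_Ne/rate_UF₆ = √(M_UF₆/M_Ne) = √(352.02/20.18) = √17.44 = 4.177.
So the volume for Ne is 367 × 4.177 = 1530 mL.

1530 mL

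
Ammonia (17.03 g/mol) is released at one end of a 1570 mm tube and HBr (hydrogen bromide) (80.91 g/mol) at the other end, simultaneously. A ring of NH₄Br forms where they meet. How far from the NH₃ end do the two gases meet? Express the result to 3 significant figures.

In equal time, each gas travels a distance ∝ its rate ∝ 1/√M, so d_NH₃/d_HBr = √(M_HBr/M_NH₃) = √(80.91/17.03) = 2.180.
With d_NH₃ + d_HBr = 1570 mm, d_HBr = 1570/(1 + 2.180) = 493.8 mm.
d_NH₃ = 1570 − 493.8 = 1080 mm.

1080 mm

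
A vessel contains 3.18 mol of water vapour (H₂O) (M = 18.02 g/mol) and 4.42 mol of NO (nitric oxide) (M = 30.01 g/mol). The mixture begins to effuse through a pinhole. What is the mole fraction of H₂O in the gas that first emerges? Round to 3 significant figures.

The effusion rate of species i is ∝ p_i/√M_i ∝ n_i/√M_i.
x_H₂O(eff) = (n_H₂O/√M_H₂O) / (n_H₂O/√M_H₂O + n_NO/√M_NO)
= (3.18/√18.02) / (3.18/√18.02 + 4.42/√30.01) = 0.7491/(0.7491 + 0.8068) = 0.481.

0.481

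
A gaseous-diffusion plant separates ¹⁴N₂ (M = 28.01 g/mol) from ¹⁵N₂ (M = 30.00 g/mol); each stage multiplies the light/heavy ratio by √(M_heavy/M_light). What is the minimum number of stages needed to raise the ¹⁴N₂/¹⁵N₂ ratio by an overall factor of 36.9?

106

Single-stage factor α = √(30.00/28.01), so ln α = ½ ln(1.07105) = 0.03432.
Need α^N ≥ 36.9 ⇒ N ≥ ln(36.9) / ln α = 3.608 / 0.03432 = 105.14.
Rounding up, N = 106 stages.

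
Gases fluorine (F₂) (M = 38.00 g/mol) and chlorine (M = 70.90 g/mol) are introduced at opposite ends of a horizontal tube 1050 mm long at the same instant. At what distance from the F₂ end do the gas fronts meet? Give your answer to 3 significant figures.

606 mm

In equal time, each gas travels a distance ∝ its rate ∝ 1/√M, so d_F₂/d_Cl₂ = √(M_Cl₂/M_F₂) = √(70.90/38.00) = 1.366.
With d_F₂ + d_Cl₂ = 1050 mm, d_Cl₂ = 1050/(1 + 1.366) = 443.8 mm.
d_F₂ = 1050 − 443.8 = 606 mm.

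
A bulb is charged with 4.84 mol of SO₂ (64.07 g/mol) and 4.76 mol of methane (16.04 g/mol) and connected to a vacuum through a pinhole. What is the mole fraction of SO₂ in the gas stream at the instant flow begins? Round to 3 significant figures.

0.337

The effusion rate of species i is ∝ p_i/√M_i ∝ n_i/√M_i.
Mole fraction of SO₂ in the effusate = (n_SO₂/√M_SO₂) / (n_SO₂/√M_SO₂ + n_CH₄/√M_CH₄)
= (4.84/√64.07) / (4.84/√64.07 + 4.76/√16.04) = 0.6047/(0.6047 + 1.189) = 0.337.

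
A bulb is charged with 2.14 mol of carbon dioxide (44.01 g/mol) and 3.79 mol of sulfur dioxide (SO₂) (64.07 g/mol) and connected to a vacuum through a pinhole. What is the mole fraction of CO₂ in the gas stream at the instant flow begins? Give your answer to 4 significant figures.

Each component's effusion rate ∝ (its partial pressure)·(1/√M) ∝ n_i/√M_i.
x_CO₂(eff) = (n_CO₂/√M_CO₂) / (n_CO₂/√M_CO₂ + n_SO₂/√M_SO₂)
= (2.14/√44.01) / (2.14/√44.01 + 3.79/√64.07) = 0.3226/(0.3226 + 0.4735) = 0.4052.

0.4052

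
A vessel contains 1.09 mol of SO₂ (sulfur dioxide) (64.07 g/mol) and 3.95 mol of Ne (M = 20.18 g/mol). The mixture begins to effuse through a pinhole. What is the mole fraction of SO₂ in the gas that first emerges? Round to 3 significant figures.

0.134

Rate_i ∝ x_i/√M_i (Graham's law weighted by mole fraction), so the effusate composition follows n_i/√M_i.
x_SO₂(eff) = (n_SO₂/√M_SO₂) / (n_SO₂/√M_SO₂ + n_Ne/√M_Ne)
= (1.09/√64.07) / (1.09/√64.07 + 3.95/√20.18) = 0.1362/(0.1362 + 0.8793) = 0.134.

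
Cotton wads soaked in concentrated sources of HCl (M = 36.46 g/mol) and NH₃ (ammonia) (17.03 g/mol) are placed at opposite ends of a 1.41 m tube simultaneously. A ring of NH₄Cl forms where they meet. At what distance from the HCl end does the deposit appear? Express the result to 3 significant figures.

0.572 m

The fronts meet when d_HCl + d_NH₃ = L with d_HCl/d_NH₃ = √(M_NH₃/M_HCl) (Graham's law). Here √(M_NH₃/M_HCl) = √(17.03/36.46) = 0.6834.
With d_HCl + d_NH₃ = 1.41 m, d_NH₃ = 1.41/(1 + 0.6834) = 0.8376 m.
d_HCl = 1.41 − 0.8376 = 0.572 m.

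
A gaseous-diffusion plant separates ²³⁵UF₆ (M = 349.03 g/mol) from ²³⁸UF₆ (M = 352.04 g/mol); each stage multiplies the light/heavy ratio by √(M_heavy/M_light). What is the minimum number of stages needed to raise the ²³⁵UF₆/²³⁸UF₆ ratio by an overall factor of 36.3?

Single-stage factor α = √(352.04/349.03), so ln α = ½ ln(1.00862) = 0.004293.
Need α^N ≥ 36.3 ⇒ N ≥ ln(36.3) / ln α = 3.592 / 0.004293 = 836.58.
Rounding up, N = 837 stages.

837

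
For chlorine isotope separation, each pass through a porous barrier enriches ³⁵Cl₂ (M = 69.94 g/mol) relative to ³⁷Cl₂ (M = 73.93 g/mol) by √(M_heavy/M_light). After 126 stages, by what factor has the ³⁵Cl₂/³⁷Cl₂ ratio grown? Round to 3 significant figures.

33.0

The single-stage factor is √(M_heavy/M_light), so 126 stages give [√(73.93/69.94)]^126 = (73.93/69.94)^(126/2).
= 1.05705^63 = 33.0.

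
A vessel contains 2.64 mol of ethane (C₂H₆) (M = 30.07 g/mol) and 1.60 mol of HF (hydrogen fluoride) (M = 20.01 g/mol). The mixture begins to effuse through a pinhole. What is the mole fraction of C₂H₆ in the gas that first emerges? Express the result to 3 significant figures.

Each component's effusion rate ∝ (its partial pressure)·(1/√M) ∝ n_i/√M_i.
x_C₂H₆(eff) = (n_C₂H₆/√M_C₂H₆) / (n_C₂H₆/√M_C₂H₆ + n_HF/√M_HF)
= (2.64/√30.07) / (2.64/√30.07 + 1.60/√20.01) = 0.4814/(0.4814 + 0.3577) = 0.574.

0.574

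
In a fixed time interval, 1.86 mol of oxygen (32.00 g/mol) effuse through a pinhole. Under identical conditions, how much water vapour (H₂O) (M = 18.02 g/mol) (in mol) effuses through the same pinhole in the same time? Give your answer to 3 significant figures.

From Graham's law, rate_H₂O/rate_O₂ = √(M_O₂/M_H₂O) = √(32.00/18.02) = √1.776 = 1.333.
So the amount for H₂O is 1.86 × 1.333 = 2.48 mol.

2.48 mol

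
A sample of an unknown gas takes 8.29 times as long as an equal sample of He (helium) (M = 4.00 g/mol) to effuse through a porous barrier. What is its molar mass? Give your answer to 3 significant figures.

Since effusion rate ∝ 1/√M, t_X/t_He = √(M_X/M_He).
8.29 = √(M_X/4.00)
M_X = 4.00 × 8.29² = 4.00 × 68.72 = 275 g/mol

275 g/mol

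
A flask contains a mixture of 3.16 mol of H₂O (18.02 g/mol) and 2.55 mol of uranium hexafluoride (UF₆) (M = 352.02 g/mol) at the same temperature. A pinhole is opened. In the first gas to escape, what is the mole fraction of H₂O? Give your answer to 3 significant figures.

0.846

Effusion rate of each component ∝ n_i/√M_i (partial pressure × 1/√M).
x_H₂O(eff) = (n_H₂O/√M_H₂O) / (n_H₂O/√M_H₂O + n_UF₆/√M_UF₆)
= (3.16/√18.02) / (3.16/√18.02 + 2.55/√352.02) = 0.7444/(0.7444 + 0.1359) = 0.846.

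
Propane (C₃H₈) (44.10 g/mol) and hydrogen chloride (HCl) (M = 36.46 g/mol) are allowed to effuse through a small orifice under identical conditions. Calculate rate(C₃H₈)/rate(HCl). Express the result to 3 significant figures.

0.909

Graham's law gives rate_C₃H₈/rate_HCl = √(M_HCl/M_C₃H₈) = √(36.46/44.10) = √0.8268 = 0.909.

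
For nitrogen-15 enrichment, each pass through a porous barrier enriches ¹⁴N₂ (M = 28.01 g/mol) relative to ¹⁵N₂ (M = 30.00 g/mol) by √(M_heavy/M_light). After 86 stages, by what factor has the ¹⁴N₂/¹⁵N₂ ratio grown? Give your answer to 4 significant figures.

After 86 stages the ratio has grown by (√(30.00/28.01))^86 = (30.00/28.01)^(86/2).
= 1.07105^43 = 19.13.

19.13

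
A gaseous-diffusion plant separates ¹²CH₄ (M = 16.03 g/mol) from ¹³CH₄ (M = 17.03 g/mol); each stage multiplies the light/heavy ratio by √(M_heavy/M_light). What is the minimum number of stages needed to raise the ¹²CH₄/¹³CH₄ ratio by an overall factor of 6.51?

62

With α = √(17.03/16.03) per stage, ln α = ½ ln(1.06238) = 0.03026.
Need α^N ≥ 6.51 ⇒ N ≥ ln(6.51) / ln α = 1.873 / 0.03026 = 61.91.
Rounding up, N = 62 stages.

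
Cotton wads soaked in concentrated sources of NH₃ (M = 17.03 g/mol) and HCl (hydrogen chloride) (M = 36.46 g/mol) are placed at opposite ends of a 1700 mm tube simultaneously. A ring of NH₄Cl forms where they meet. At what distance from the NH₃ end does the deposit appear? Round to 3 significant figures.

1010 mm

The fronts meet when d_NH₃ + d_HCl = L with d_NH₃/d_HCl = √(M_HCl/M_NH₃) (Graham's law). Here √(M_HCl/M_NH₃) = √(36.46/17.03) = 1.463.
With d_NH₃ + d_HCl = 1700 mm, d_HCl = 1700/(1 + 1.463) = 690.2 mm.
d_NH₃ = 1700 − 690.2 = 1010 mm.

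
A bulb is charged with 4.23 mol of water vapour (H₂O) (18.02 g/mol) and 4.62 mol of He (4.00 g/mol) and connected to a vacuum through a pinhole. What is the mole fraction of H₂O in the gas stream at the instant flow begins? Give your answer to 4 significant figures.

0.3014

Rate_i ∝ x_i/√M_i (Graham's law weighted by mole fraction), so the effusate composition follows n_i/√M_i.
Mole fraction of H₂O in the effusate = (n_H₂O/√M_H₂O) / (n_H₂O/√M_H₂O + n_He/√M_He)
= (4.23/√18.02) / (4.23/√18.02 + 4.62/√4.00) = 0.9965/(0.9965 + 2.310) = 0.3014.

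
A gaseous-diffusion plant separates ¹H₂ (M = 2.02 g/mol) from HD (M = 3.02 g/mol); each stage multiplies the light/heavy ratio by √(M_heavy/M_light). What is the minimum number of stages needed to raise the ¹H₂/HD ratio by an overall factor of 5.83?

9

Per stage α = (3.02/2.02)^(1/2) = 1.49505^0.5, giving ln α = 0.2011.
Need α^N ≥ 5.83 ⇒ N ≥ ln(5.83) / ln α = 1.763 / 0.2011 = 8.77.
Rounding up, N = 9 stages.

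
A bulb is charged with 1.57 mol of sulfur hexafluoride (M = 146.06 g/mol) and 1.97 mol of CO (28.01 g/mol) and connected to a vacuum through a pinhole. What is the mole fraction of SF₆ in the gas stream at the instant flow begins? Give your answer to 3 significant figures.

0.259

Each component's effusion rate ∝ (its partial pressure)·(1/√M) ∝ n_i/√M_i.
Mole fraction of SF₆ in the effusate = (n_SF₆/√M_SF₆) / (n_SF₆/√M_SF₆ + n_CO/√M_CO)
= (1.57/√146.06) / (1.57/√146.06 + 1.97/√28.01) = 0.1299/(0.1299 + 0.3722) = 0.259.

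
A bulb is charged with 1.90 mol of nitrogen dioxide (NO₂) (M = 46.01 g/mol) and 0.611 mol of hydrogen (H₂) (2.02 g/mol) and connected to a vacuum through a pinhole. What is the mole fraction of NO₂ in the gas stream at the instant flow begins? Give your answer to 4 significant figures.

The effusion rate of species i is ∝ p_i/√M_i ∝ n_i/√M_i.
Mole fraction of NO₂ in the effusate = (n_NO₂/√M_NO₂) / (n_NO₂/√M_NO₂ + n_H₂/√M_H₂)
= (1.90/√46.01) / (1.90/√46.01 + 0.611/√2.02) = 0.2801/(0.2801 + 0.4299) = 0.3945.

0.3945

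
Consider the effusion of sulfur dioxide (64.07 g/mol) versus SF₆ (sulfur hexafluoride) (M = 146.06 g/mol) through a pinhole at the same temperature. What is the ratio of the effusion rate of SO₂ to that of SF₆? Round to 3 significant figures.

1.51

By Graham's law, rate_SO₂/rate_SF₆ = √(M_SF₆/M_SO₂) = √(146.06/64.07) = √2.280 = 1.51.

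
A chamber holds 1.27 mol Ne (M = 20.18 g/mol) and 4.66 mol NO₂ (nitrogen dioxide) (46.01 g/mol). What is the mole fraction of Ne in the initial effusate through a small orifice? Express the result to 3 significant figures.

Rate_i ∝ x_i/√M_i (Graham's law weighted by mole fraction), so the effusate composition follows n_i/√M_i.
So x_Ne in the escaping gas = (n_Ne/√M_Ne) / Σ(n_i/√M_i)
= (1.27/√20.18) / (1.27/√20.18 + 4.66/√46.01) = 0.2827/(0.2827 + 0.6870) = 0.292.

0.292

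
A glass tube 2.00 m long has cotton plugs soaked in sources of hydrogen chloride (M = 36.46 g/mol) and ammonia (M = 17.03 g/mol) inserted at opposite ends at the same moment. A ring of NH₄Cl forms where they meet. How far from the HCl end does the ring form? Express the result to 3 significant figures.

Distances travelled in equal time are proportional to diffusion rates, so d_HCl/d_NH₃ = √(M_NH₃/M_HCl) = √(17.03/36.46) = 0.6834.
With d_HCl + d_NH₃ = 2.00 m, d_NH₃ = 2.00/(1 + 0.6834) = 1.188 m.
d_HCl = 2.00 − 1.188 = 0.812 m.

0.812 m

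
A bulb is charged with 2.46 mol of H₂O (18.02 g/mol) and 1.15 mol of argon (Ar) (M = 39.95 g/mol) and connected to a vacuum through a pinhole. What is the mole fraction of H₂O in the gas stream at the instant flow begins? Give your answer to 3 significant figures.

The effusion rate of species i is ∝ p_i/√M_i ∝ n_i/√M_i.
x_H₂O(eff) = (n_H₂O/√M_H₂O) / (n_H₂O/√M_H₂O + n_Ar/√M_Ar)
= (2.46/√18.02) / (2.46/√18.02 + 1.15/√39.95) = 0.5795/(0.5795 + 0.1819) = 0.761.

0.761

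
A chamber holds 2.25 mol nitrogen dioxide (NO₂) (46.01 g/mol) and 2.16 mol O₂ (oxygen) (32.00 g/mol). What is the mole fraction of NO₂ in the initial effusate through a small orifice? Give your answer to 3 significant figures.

0.465

The effusion rate of species i is ∝ p_i/√M_i ∝ n_i/√M_i.
Mole fraction of NO₂ in the effusate = (n_NO₂/√M_NO₂) / (n_NO₂/√M_NO₂ + n_O₂/√M_O₂)
= (2.25/√46.01) / (2.25/√46.01 + 2.16/√32.00) = 0.3317/(0.3317 + 0.3818) = 0.465.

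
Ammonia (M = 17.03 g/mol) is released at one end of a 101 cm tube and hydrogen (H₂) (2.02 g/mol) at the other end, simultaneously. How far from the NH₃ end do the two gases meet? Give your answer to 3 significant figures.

25.9 cm

Graham's law gives d_NH₃/d_H₂ = rate_NH₃/rate_H₂ = √(M_H₂/M_NH₃) = √(2.02/17.03) = 0.3444.
With d_NH₃ + d_H₂ = 101 cm, d_H₂ = 101/(1 + 0.3444) = 75.13 cm.
d_NH₃ = 101 − 75.13 = 25.9 cm.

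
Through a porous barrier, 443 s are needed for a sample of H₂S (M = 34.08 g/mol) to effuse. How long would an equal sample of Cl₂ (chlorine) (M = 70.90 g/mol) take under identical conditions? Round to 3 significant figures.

639 s

Since effusion rate ∝ 1/√M, t_Cl₂/t_H₂S = √(M_Cl₂/M_H₂S) = √(70.90/34.08) = √2.080 = 1.442.
So the time for Cl₂ is 443 × 1.442 = 639 s.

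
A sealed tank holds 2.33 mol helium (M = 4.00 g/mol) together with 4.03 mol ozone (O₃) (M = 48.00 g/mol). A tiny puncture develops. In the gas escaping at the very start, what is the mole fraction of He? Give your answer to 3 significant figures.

0.667

The effusion rate of species i is ∝ p_i/√M_i ∝ n_i/√M_i.
x_He(eff) = (n_He/√M_He) / (n_He/√M_He + n_O₃/√M_O₃)
= (2.33/√4.00) / (2.33/√4.00 + 4.03/√48.00) = 1.165/(1.165 + 0.5817) = 0.667.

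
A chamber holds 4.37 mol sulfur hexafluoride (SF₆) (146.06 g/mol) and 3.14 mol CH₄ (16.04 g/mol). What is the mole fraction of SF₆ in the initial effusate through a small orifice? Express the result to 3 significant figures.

0.316

Each component's effusion rate ∝ (its partial pressure)·(1/√M) ∝ n_i/√M_i.
Mole fraction of SF₆ in the effusate = (n_SF₆/√M_SF₆) / (n_SF₆/√M_SF₆ + n_CH₄/√M_CH₄)
= (4.37/√146.06) / (4.37/√146.06 + 3.14/√16.04) = 0.3616/(0.3616 + 0.7840) = 0.316.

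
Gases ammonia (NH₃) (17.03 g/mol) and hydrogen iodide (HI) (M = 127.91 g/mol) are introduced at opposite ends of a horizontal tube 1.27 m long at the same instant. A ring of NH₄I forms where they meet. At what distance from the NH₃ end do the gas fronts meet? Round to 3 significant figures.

0.930 m

In equal time, each gas travels a distance ∝ its rate ∝ 1/√M, so d_NH₃/d_HI = √(M_HI/M_NH₃) = √(127.91/17.03) = 2.741.
With d_NH₃ + d_HI = 1.27 m, d_HI = 1.27/(1 + 2.741) = 0.3395 m.
d_NH₃ = 1.27 − 0.3395 = 0.930 m.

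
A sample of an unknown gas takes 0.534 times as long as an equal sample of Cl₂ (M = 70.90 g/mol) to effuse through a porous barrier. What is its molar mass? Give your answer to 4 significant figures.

Graham's law gives t_X/t_Cl₂ = √(M_X/M_Cl₂).
0.534 = √(M_X/70.90)
M_X = 70.90 × 0.534² = 70.90 × 0.2852 = 20.22 g/mol

20.22 g/mol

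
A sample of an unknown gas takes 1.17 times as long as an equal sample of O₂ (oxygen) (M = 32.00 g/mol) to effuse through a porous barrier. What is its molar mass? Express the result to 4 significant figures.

43.80 g/mol

Since effusion rate ∝ 1/√M, t_X/t_O₂ = √(M_X/M_O₂).
1.17 = √(M_X/32.00)
M_X = 32.00 × 1.17² = 32.00 × 1.369 = 43.80 g/mol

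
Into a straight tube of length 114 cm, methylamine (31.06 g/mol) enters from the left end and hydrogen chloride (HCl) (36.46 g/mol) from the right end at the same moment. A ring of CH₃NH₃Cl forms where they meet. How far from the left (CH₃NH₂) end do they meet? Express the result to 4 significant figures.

59.28 cm

In equal time, each gas travels a distance ∝ its rate ∝ 1/√M, so d_CH₃NH₂/d_HCl = √(M_HCl/M_CH₃NH₂) = √(36.46/31.06) = 1.083.
With d_CH₃NH₂ + d_HCl = 114 cm, d_HCl = 114/(1 + 1.083) = 54.72 cm.
d_CH₃NH₂ = 114 − 54.72 = 59.28 cm.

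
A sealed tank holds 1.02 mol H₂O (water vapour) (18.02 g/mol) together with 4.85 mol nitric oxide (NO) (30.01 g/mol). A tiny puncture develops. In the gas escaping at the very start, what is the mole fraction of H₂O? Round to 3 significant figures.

0.213

Effusion rate of each component ∝ n_i/√M_i (partial pressure × 1/√M).
So x_H₂O in the escaping gas = (n_H₂O/√M_H₂O) / Σ(n_i/√M_i)
= (1.02/√18.02) / (1.02/√18.02 + 4.85/√30.01) = 0.2403/(0.2403 + 0.8853) = 0.213.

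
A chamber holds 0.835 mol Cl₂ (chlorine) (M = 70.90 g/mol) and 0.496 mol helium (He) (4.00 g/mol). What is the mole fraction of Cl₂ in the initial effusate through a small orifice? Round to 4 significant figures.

Effusion rate of each component ∝ n_i/√M_i (partial pressure × 1/√M).
x_Cl₂(eff) = (n_Cl₂/√M_Cl₂) / (n_Cl₂/√M_Cl₂ + n_He/√M_He)
= (0.835/√70.90) / (0.835/√70.90 + 0.496/√4.00) = 0.09917/(0.09917 + 0.2480) = 0.2856.

0.2856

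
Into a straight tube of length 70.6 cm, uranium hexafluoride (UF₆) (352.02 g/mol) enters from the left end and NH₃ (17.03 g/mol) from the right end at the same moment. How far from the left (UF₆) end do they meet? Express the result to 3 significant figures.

12.7 cm

In equal time, each gas travels a distance ∝ its rate ∝ 1/√M, so d_UF₆/d_NH₃ = √(M_NH₃/M_UF₆) = √(17.03/352.02) = 0.2199.
With d_UF₆ + d_NH₃ = 70.6 cm, d_NH₃ = 70.6/(1 + 0.2199) = 57.87 cm.
d_UF₆ = 70.6 − 57.87 = 12.7 cm.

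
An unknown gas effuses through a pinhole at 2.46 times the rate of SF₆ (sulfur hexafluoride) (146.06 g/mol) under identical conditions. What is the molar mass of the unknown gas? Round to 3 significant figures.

24.1 g/mol

By Graham's law, rate_X/rate_SF₆ = √(M_SF₆/M_X).
2.46 = √(146.06/M_X)
M_X = 146.06 / 2.46² = 146.06 / 6.052 = 24.1 g/mol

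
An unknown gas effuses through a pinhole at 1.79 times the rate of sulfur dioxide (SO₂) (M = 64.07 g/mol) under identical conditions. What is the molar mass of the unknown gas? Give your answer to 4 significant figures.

Since effusion rate ∝ 1/√M, rate_X/rate_SO₂ = √(M_SO₂/M_X).
1.79 = √(64.07/M_X)
M_X = 64.07 / 1.79² = 64.07 / 3.204 = 20.00 g/mol

20.00 g/mol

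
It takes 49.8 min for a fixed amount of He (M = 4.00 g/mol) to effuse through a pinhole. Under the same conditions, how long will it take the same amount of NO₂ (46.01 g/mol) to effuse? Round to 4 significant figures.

168.9 min

Graham's law gives t_NO₂/t_He = √(M_NO₂/M_He) = √(46.01/4.00) = √11.50 = 3.392.
So the time for NO₂ is 49.8 × 3.392 = 168.9 min.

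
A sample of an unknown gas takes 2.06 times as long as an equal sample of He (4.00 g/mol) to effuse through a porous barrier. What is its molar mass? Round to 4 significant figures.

Graham's law gives t_X/t_He = √(M_X/M_He).
2.06 = √(M_X/4.00)
M_X = 4.00 × 2.06² = 4.00 × 4.244 = 16.97 g/mol

16.97 g/mol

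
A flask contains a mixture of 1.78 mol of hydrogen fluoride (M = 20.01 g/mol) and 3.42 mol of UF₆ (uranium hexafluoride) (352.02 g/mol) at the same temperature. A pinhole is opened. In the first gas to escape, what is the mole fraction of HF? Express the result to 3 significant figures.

0.686

The effusion rate of species i is ∝ p_i/√M_i ∝ n_i/√M_i.
So x_HF in the escaping gas = (n_HF/√M_HF) / Σ(n_i/√M_i)
= (1.78/√20.01) / (1.78/√20.01 + 3.42/√352.02) = 0.3979/(0.3979 + 0.1823) = 0.686.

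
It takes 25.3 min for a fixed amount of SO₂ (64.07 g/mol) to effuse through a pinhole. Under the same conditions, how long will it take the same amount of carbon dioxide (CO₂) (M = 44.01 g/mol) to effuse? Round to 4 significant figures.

20.97 min

Using Graham's law: t_CO₂/t_SO₂ = √(M_CO₂/M_SO₂) = √(44.01/64.07) = √0.6869 = 0.8288.
So the time for CO₂ is 25.3 × 0.8288 = 20.97 min.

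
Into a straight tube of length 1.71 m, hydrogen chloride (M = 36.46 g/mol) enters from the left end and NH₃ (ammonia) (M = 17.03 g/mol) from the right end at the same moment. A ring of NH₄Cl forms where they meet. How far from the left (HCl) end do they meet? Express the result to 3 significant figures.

0.694 m

The fronts meet when d_HCl + d_NH₃ = L with d_HCl/d_NH₃ = √(M_NH₃/M_HCl) (Graham's law). Here √(M_NH₃/M_HCl) = √(17.03/36.46) = 0.6834.
With d_HCl + d_NH₃ = 1.71 m, d_NH₃ = 1.71/(1 + 0.6834) = 1.016 m.
d_HCl = 1.71 − 1.016 = 0.694 m.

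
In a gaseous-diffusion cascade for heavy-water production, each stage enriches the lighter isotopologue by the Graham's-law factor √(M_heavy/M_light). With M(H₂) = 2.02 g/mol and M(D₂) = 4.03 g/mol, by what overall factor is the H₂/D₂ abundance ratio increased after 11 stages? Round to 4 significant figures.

44.64

After 11 stages the ratio has grown by (√(4.03/2.02))^11 = (4.03/2.02)^(11/2).
= 1.99505^(11/2) = 44.64.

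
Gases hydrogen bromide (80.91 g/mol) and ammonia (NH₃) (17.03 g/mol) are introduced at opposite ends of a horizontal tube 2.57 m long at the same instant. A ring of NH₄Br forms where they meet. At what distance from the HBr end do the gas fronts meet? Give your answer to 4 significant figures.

0.8083 m

Graham's law gives d_HBr/d_NH₃ = rate_HBr/rate_NH₃ = √(M_NH₃/M_HBr) = √(17.03/80.91) = 0.4588.
With d_HBr + d_NH₃ = 2.57 m, d_NH₃ = 2.57/(1 + 0.4588) = 1.762 m.
d_HBr = 2.57 − 1.762 = 0.8083 m.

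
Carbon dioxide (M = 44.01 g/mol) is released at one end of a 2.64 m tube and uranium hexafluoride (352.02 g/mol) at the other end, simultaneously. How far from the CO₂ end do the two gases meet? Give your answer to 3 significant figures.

Distances travelled in equal time are proportional to diffusion rates, so d_CO₂/d_UF₆ = √(M_UF₆/M_CO₂) = √(352.02/44.01) = 2.828.
With d_CO₂ + d_UF₆ = 2.64 m, d_UF₆ = 2.64/(1 + 2.828) = 0.6896 m.
d_CO₂ = 2.64 − 0.6896 = 1.95 m.

1.95 m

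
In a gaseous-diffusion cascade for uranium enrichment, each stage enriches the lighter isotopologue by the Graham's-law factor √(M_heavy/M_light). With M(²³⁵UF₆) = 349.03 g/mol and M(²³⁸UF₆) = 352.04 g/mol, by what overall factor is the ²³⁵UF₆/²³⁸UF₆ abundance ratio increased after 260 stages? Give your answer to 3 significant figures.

3.05

After 260 stages the ratio has grown by (√(352.04/349.03))^260 = (352.04/349.03)^(260/2).
= 1.00862^130 = 3.05.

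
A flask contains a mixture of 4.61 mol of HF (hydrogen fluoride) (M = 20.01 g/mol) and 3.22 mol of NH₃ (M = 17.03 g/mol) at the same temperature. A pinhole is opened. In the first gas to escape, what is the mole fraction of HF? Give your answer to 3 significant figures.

0.569

Each component's effusion rate ∝ (its partial pressure)·(1/√M) ∝ n_i/√M_i.
Mole fraction of HF in the effusate = (n_HF/√M_HF) / (n_HF/√M_HF + n_NH₃/√M_NH₃)
= (4.61/√20.01) / (4.61/√20.01 + 3.22/√17.03) = 1.031/(1.031 + 0.7803) = 0.569.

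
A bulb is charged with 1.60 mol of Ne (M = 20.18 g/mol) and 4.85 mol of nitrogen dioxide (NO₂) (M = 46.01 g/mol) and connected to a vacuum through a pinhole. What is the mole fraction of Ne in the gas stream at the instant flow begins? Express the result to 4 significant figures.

0.3325

The effusion rate of species i is ∝ p_i/√M_i ∝ n_i/√M_i.
Mole fraction of Ne in the effusate = (n_Ne/√M_Ne) / (n_Ne/√M_Ne + n_NO₂/√M_NO₂)
= (1.60/√20.18) / (1.60/√20.18 + 4.85/√46.01) = 0.3562/(0.3562 + 0.7150) = 0.3325.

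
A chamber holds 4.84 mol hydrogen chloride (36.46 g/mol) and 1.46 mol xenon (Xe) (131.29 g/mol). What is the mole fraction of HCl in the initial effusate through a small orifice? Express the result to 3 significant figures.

0.863

The effusion rate of species i is ∝ p_i/√M_i ∝ n_i/√M_i.
x_HCl(eff) = (n_HCl/√M_HCl) / (n_HCl/√M_HCl + n_Xe/√M_Xe)
= (4.84/√36.46) / (4.84/√36.46 + 1.46/√131.29) = 0.8016/(0.8016 + 0.1274) = 0.863.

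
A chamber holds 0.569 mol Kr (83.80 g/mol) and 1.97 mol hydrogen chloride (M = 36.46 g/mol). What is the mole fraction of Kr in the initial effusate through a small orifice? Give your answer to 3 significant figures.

0.160

The effusion rate of species i is ∝ p_i/√M_i ∝ n_i/√M_i.
x_Kr(eff) = (n_Kr/√M_Kr) / (n_Kr/√M_Kr + n_HCl/√M_HCl)
= (0.569/√83.80) / (0.569/√83.80 + 1.97/√36.46) = 0.06216/(0.06216 + 0.3263) = 0.160.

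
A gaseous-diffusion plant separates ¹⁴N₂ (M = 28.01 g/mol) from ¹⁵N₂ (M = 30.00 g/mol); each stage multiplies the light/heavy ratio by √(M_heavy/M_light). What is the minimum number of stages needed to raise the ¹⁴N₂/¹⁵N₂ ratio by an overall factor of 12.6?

74

Single-stage factor α = √(30.00/28.01), so ln α = ½ ln(1.07105) = 0.03432.
Need α^N ≥ 12.6 ⇒ N ≥ ln(12.6) / ln α = 2.534 / 0.03432 = 73.83.
Rounding up, N = 74 stages.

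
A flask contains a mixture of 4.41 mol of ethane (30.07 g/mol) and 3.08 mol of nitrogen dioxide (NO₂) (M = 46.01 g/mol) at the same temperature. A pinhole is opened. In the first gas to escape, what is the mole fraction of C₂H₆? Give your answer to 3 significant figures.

0.639

Rate_i ∝ x_i/√M_i (Graham's law weighted by mole fraction), so the effusate composition follows n_i/√M_i.
Mole fraction of C₂H₆ in the effusate = (n_C₂H₆/√M_C₂H₆) / (n_C₂H₆/√M_C₂H₆ + n_NO₂/√M_NO₂)
= (4.41/√30.07) / (4.41/√30.07 + 3.08/√46.01) = 0.8042/(0.8042 + 0.4541) = 0.639.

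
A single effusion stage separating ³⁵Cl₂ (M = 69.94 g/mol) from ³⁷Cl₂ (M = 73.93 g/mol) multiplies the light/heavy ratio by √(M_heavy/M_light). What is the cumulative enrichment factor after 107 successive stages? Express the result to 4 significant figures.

19.46

After 107 stages the ratio has grown by (√(73.93/69.94))^107 = (73.93/69.94)^(107/2).
= 1.05705^(107/2) = 19.46.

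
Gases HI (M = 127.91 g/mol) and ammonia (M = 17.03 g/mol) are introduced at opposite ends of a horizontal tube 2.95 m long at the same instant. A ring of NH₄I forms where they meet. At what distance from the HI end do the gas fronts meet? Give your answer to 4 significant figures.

0.7886 m

The fronts meet when d_HI + d_NH₃ = L with d_HI/d_NH₃ = √(M_NH₃/M_HI) (Graham's law). Here √(M_NH₃/M_HI) = √(17.03/127.91) = 0.3649.
With d_HI + d_NH₃ = 2.95 m, d_NH₃ = 2.95/(1 + 0.3649) = 2.161 m.
d_HI = 2.95 − 2.161 = 0.7886 m.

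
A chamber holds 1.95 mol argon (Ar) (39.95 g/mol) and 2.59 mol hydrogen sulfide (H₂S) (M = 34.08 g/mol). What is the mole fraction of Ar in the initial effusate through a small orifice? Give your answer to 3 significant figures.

0.410

Each component's effusion rate ∝ (its partial pressure)·(1/√M) ∝ n_i/√M_i.
Mole fraction of Ar in the effusate = (n_Ar/√M_Ar) / (n_Ar/√M_Ar + n_H₂S/√M_H₂S)
= (1.95/√39.95) / (1.95/√39.95 + 2.59/√34.08) = 0.3085/(0.3085 + 0.4437) = 0.410.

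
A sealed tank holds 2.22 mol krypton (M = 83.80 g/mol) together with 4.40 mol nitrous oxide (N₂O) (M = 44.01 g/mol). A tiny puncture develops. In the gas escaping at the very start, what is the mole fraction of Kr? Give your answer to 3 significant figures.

0.268

Each component's effusion rate ∝ (its partial pressure)·(1/√M) ∝ n_i/√M_i.
Mole fraction of Kr in the effusate = (n_Kr/√M_Kr) / (n_Kr/√M_Kr + n_N₂O/√M_N₂O)
= (2.22/√83.80) / (2.22/√83.80 + 4.40/√44.01) = 0.2425/(0.2425 + 0.6632) = 0.268.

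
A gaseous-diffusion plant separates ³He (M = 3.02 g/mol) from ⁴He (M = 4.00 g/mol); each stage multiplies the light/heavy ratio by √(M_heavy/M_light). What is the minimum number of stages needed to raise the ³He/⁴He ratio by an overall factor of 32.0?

Single-stage factor α = √(4.00/3.02), so ln α = ½ ln(1.32450) = 0.1405.
Need α^N ≥ 32.0 ⇒ N ≥ ln(32.0) / ln α = 3.466 / 0.1405 = 24.66.
Minimum whole number of stages: N = 25.

25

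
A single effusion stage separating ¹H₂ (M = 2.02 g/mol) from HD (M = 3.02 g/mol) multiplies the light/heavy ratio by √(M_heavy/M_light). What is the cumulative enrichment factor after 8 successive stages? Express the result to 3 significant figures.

After 8 stages the ratio has grown by (√(3.02/2.02))^8 = (3.02/2.02)^(8/2).
= 1.49505^4 = 5.00.

5.00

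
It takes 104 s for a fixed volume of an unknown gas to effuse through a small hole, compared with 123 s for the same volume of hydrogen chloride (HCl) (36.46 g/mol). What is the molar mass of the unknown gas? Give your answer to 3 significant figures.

Using Graham's law: t_X/t_HCl = √(M_X/M_HCl).
104/123 = 0.8455 = √(M_X/36.46)
M_X = 36.46 × 0.8455² = 36.46 × 0.7149 = 26.1 g/mol

26.1 g/mol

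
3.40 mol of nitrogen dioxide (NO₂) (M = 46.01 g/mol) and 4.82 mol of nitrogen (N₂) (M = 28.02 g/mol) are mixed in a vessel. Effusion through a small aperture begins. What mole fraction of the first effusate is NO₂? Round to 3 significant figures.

The effusion rate of species i is ∝ p_i/√M_i ∝ n_i/√M_i.
x_NO₂(eff) = (n_NO₂/√M_NO₂) / (n_NO₂/√M_NO₂ + n_N₂/√M_N₂)
= (3.40/√46.01) / (3.40/√46.01 + 4.82/√28.02) = 0.5012/(0.5012 + 0.9106) = 0.355.

0.355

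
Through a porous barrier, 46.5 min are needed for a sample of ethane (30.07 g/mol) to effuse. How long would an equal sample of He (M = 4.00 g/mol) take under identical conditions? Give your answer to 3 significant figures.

17.0 min

Graham's law gives t_He/t_C₂H₆ = √(M_He/M_C₂H₆) = √(4.00/30.07) = √0.1330 = 0.3647.
So the time for He is 46.5 × 0.3647 = 17.0 min.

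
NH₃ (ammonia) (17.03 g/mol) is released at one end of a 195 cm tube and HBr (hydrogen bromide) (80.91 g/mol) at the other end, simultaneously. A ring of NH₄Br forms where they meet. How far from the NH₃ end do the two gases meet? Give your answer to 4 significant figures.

133.7 cm

In equal time, each gas travels a distance ∝ its rate ∝ 1/√M, so d_NH₃/d_HBr = √(M_HBr/M_NH₃) = √(80.91/17.03) = 2.180.
With d_NH₃ + d_HBr = 195 cm, d_HBr = 195/(1 + 2.180) = 61.33 cm.
d_NH₃ = 195 − 61.33 = 133.7 cm.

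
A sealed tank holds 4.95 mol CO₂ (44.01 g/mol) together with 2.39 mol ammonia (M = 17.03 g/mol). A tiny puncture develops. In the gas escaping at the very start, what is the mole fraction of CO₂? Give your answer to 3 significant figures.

The effusion rate of species i is ∝ p_i/√M_i ∝ n_i/√M_i.
So x_CO₂ in the escaping gas = (n_CO₂/√M_CO₂) / Σ(n_i/√M_i)
= (4.95/√44.01) / (4.95/√44.01 + 2.39/√17.03) = 0.7462/(0.7462 + 0.5791) = 0.563.

0.563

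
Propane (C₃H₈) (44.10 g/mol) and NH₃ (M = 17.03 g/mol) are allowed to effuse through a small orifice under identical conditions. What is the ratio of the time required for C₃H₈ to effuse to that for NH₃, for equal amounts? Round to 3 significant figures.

1.61

Graham's law gives t_C₃H₈/t_NH₃ = √(M_C₃H₈/M_NH₃) = √(44.10/17.03) = √2.590 = 1.61.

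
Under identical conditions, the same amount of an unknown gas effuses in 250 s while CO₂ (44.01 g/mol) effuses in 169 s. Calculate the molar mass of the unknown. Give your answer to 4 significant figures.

Since effusion rate ∝ 1/√M, t_X/t_CO₂ = √(M_X/M_CO₂).
250/169 = 1.479 = √(M_X/44.01)
M_X = 44.01 × 1.479² = 44.01 × 2.188 = 96.31 g/mol

96.31 g/mol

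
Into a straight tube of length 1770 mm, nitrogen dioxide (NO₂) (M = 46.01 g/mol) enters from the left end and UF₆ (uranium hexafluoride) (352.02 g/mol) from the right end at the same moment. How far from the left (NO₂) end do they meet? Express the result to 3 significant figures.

1300 mm

Distances travelled in equal time are proportional to diffusion rates, so d_NO₂/d_UF₆ = √(M_UF₆/M_NO₂) = √(352.02/46.01) = 2.766.
With d_NO₂ + d_UF₆ = 1770 mm, d_UF₆ = 1770/(1 + 2.766) = 470.0 mm.
d_NO₂ = 1770 − 470.0 = 1300 mm.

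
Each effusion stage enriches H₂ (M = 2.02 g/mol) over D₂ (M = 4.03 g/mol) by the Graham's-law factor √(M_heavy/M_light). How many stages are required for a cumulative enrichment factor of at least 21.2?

Per stage α = (4.03/2.02)^(1/2) = 1.99505^0.5, giving ln α = 0.3453.
Need α^N ≥ 21.2 ⇒ N ≥ ln(21.2) / ln α = 3.054 / 0.3453 = 8.84.
So at least 9 stages are needed.

9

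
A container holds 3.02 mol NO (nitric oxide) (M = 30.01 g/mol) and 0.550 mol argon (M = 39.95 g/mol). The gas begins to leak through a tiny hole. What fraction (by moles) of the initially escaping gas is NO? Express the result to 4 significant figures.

0.8637

The effusion rate of species i is ∝ p_i/√M_i ∝ n_i/√M_i.
x_NO(eff) = (n_NO/√M_NO) / (n_NO/√M_NO + n_Ar/√M_Ar)
= (3.02/√30.01) / (3.02/√30.01 + 0.550/√39.95) = 0.5513/(0.5513 + 0.08702) = 0.8637.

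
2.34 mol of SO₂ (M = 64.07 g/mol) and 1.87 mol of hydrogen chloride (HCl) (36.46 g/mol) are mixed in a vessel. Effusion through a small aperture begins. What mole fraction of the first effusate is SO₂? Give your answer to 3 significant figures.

Each component's effusion rate ∝ (its partial pressure)·(1/√M) ∝ n_i/√M_i.
x_SO₂(eff) = (n_SO₂/√M_SO₂) / (n_SO₂/√M_SO₂ + n_HCl/√M_HCl)
= (2.34/√64.07) / (2.34/√64.07 + 1.87/√36.46) = 0.2923/(0.2923 + 0.3097) = 0.486.

0.486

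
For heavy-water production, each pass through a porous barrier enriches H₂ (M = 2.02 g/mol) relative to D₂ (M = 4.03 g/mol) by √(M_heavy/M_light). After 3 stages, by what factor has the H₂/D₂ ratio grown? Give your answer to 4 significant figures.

2.818

The single-stage factor is √(M_heavy/M_light), so 3 stages give [√(4.03/2.02)]^3 = (4.03/2.02)^(3/2).
= 1.99505^(3/2) = 2.818.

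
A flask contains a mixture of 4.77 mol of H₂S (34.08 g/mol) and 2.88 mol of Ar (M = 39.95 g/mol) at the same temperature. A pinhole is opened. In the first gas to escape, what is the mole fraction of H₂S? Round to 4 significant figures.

0.6420

Rate_i ∝ x_i/√M_i (Graham's law weighted by mole fraction), so the effusate composition follows n_i/√M_i.
So x_H₂S in the escaping gas = (n_H₂S/√M_H₂S) / Σ(n_i/√M_i)
= (4.77/√34.08) / (4.77/√34.08 + 2.88/√39.95) = 0.8171/(0.8171 + 0.4557) = 0.6420.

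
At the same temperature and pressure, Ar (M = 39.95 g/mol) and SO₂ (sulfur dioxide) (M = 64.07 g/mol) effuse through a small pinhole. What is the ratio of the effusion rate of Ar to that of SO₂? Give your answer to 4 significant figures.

1.266

From Graham's law, rate_Ar/rate_SO₂ = √(M_SO₂/M_Ar) = √(64.07/39.95) = √1.604 = 1.266.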